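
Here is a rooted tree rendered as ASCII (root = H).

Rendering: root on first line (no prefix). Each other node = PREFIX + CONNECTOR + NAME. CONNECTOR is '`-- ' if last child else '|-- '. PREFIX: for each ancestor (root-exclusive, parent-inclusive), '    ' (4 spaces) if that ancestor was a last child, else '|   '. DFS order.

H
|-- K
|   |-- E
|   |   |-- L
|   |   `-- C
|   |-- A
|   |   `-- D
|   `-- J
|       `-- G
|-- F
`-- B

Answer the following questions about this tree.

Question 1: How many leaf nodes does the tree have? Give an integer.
Answer: 6

Derivation:
Leaves (nodes with no children): B, C, D, F, G, L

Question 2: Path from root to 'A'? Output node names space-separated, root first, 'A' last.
Answer: H K A

Derivation:
Walk down from root: H -> K -> A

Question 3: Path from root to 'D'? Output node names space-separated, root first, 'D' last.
Answer: H K A D

Derivation:
Walk down from root: H -> K -> A -> D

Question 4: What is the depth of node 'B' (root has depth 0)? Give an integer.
Answer: 1

Derivation:
Path from root to B: H -> B
Depth = number of edges = 1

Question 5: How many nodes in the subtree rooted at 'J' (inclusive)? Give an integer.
Subtree rooted at J contains: G, J
Count = 2

Answer: 2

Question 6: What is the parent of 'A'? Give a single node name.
Answer: K

Derivation:
Scan adjacency: A appears as child of K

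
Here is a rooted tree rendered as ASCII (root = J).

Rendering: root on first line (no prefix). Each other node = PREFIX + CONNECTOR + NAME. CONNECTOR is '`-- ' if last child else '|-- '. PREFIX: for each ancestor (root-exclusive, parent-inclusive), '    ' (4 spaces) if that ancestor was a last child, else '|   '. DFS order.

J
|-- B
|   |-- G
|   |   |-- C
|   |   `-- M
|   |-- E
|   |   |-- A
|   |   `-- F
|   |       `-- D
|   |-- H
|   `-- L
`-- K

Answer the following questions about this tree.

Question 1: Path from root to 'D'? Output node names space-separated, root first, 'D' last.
Walk down from root: J -> B -> E -> F -> D

Answer: J B E F D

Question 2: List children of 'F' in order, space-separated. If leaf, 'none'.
Node F's children (from adjacency): D

Answer: D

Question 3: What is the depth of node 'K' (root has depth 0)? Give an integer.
Answer: 1

Derivation:
Path from root to K: J -> K
Depth = number of edges = 1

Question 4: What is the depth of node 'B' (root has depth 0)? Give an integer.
Answer: 1

Derivation:
Path from root to B: J -> B
Depth = number of edges = 1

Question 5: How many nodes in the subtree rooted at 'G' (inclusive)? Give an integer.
Answer: 3

Derivation:
Subtree rooted at G contains: C, G, M
Count = 3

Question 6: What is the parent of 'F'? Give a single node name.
Scan adjacency: F appears as child of E

Answer: E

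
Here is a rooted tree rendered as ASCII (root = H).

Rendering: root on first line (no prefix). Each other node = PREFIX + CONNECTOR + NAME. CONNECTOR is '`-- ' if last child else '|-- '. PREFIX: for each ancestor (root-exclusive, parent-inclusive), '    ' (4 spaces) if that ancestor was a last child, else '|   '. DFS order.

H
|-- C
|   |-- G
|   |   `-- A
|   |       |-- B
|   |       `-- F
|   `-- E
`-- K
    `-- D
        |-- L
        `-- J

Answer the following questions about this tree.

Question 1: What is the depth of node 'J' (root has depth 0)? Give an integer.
Answer: 3

Derivation:
Path from root to J: H -> K -> D -> J
Depth = number of edges = 3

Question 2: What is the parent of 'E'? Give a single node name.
Scan adjacency: E appears as child of C

Answer: C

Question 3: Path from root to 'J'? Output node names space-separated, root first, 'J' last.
Answer: H K D J

Derivation:
Walk down from root: H -> K -> D -> J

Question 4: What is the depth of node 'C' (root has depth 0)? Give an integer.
Path from root to C: H -> C
Depth = number of edges = 1

Answer: 1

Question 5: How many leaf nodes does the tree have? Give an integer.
Answer: 5

Derivation:
Leaves (nodes with no children): B, E, F, J, L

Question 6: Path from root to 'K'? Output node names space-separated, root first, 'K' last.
Walk down from root: H -> K

Answer: H K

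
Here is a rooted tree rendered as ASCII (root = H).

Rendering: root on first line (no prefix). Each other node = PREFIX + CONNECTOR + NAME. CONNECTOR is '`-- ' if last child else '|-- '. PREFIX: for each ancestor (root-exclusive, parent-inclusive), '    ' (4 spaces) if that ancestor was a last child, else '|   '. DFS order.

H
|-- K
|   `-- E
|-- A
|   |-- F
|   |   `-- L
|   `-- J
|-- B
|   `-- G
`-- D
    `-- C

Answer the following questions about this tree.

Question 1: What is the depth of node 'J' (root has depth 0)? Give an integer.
Path from root to J: H -> A -> J
Depth = number of edges = 2

Answer: 2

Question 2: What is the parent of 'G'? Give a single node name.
Answer: B

Derivation:
Scan adjacency: G appears as child of B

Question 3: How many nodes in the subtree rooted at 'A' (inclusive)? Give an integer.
Answer: 4

Derivation:
Subtree rooted at A contains: A, F, J, L
Count = 4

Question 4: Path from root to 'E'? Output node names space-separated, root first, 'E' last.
Walk down from root: H -> K -> E

Answer: H K E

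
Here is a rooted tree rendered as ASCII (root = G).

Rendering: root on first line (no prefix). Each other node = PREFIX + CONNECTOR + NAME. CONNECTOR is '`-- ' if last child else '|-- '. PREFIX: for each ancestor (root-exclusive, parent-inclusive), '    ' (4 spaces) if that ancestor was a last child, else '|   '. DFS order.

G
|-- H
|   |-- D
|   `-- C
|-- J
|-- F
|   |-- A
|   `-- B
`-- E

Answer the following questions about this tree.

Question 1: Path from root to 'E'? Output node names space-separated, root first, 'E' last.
Walk down from root: G -> E

Answer: G E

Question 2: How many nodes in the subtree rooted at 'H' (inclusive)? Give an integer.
Answer: 3

Derivation:
Subtree rooted at H contains: C, D, H
Count = 3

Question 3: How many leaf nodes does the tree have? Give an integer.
Answer: 6

Derivation:
Leaves (nodes with no children): A, B, C, D, E, J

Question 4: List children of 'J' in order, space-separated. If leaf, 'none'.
Node J's children (from adjacency): (leaf)

Answer: none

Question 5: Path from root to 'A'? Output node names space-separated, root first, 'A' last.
Answer: G F A

Derivation:
Walk down from root: G -> F -> A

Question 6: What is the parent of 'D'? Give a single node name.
Scan adjacency: D appears as child of H

Answer: H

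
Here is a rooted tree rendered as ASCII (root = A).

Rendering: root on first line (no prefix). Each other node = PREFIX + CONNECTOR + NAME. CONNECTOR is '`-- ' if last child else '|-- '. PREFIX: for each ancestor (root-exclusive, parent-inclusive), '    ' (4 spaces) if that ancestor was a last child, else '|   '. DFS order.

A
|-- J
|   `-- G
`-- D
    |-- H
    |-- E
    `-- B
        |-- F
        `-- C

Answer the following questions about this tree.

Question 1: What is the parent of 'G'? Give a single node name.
Scan adjacency: G appears as child of J

Answer: J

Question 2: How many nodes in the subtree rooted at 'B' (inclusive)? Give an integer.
Subtree rooted at B contains: B, C, F
Count = 3

Answer: 3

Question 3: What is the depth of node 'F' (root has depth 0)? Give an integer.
Answer: 3

Derivation:
Path from root to F: A -> D -> B -> F
Depth = number of edges = 3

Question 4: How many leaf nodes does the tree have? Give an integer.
Leaves (nodes with no children): C, E, F, G, H

Answer: 5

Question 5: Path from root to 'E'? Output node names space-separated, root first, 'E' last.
Walk down from root: A -> D -> E

Answer: A D E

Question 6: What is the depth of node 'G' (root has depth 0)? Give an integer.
Answer: 2

Derivation:
Path from root to G: A -> J -> G
Depth = number of edges = 2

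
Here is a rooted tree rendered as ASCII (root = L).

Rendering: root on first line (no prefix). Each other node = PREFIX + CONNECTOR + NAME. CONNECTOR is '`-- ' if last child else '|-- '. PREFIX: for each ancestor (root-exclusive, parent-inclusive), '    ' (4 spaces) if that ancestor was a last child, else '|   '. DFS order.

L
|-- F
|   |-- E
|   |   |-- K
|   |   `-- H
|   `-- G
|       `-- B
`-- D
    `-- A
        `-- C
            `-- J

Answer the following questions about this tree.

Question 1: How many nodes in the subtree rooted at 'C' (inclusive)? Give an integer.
Answer: 2

Derivation:
Subtree rooted at C contains: C, J
Count = 2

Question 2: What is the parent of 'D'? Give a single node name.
Answer: L

Derivation:
Scan adjacency: D appears as child of L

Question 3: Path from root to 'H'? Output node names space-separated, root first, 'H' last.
Walk down from root: L -> F -> E -> H

Answer: L F E H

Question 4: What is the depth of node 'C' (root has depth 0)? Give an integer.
Path from root to C: L -> D -> A -> C
Depth = number of edges = 3

Answer: 3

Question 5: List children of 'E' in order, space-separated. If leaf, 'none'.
Answer: K H

Derivation:
Node E's children (from adjacency): K, H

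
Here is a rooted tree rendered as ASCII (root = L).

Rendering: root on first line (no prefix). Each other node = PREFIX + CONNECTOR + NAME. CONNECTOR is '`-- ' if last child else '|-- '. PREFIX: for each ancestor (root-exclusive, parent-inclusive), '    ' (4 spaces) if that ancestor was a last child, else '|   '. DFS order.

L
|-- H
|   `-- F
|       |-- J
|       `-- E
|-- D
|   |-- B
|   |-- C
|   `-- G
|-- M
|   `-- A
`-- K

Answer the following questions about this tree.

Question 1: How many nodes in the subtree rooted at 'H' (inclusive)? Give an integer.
Answer: 4

Derivation:
Subtree rooted at H contains: E, F, H, J
Count = 4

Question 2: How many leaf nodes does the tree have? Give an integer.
Leaves (nodes with no children): A, B, C, E, G, J, K

Answer: 7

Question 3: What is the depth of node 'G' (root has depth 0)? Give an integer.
Answer: 2

Derivation:
Path from root to G: L -> D -> G
Depth = number of edges = 2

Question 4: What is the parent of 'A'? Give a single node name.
Scan adjacency: A appears as child of M

Answer: M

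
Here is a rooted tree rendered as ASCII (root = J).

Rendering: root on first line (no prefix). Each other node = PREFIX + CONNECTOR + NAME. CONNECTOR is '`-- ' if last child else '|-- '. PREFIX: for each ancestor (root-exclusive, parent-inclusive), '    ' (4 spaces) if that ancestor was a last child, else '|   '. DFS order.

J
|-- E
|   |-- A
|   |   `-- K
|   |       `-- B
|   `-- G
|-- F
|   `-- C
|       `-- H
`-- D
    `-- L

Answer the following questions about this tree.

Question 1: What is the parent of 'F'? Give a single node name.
Answer: J

Derivation:
Scan adjacency: F appears as child of J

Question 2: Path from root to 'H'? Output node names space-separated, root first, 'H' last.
Answer: J F C H

Derivation:
Walk down from root: J -> F -> C -> H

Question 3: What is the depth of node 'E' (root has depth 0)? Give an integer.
Answer: 1

Derivation:
Path from root to E: J -> E
Depth = number of edges = 1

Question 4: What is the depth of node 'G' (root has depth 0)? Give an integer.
Answer: 2

Derivation:
Path from root to G: J -> E -> G
Depth = number of edges = 2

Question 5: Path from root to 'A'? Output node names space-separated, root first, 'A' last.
Walk down from root: J -> E -> A

Answer: J E A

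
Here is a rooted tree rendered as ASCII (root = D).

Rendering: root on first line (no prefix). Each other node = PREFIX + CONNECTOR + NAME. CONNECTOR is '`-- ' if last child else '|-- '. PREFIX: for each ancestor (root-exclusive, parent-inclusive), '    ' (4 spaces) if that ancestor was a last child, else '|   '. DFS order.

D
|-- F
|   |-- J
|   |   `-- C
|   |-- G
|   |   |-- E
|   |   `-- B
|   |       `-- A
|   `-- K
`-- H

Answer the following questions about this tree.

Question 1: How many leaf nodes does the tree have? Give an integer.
Answer: 5

Derivation:
Leaves (nodes with no children): A, C, E, H, K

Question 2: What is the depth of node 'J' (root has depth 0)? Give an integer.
Path from root to J: D -> F -> J
Depth = number of edges = 2

Answer: 2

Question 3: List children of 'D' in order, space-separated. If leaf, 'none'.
Answer: F H

Derivation:
Node D's children (from adjacency): F, H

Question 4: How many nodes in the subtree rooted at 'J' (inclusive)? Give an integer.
Answer: 2

Derivation:
Subtree rooted at J contains: C, J
Count = 2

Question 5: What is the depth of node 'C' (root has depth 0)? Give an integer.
Answer: 3

Derivation:
Path from root to C: D -> F -> J -> C
Depth = number of edges = 3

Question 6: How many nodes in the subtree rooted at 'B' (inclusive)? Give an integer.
Subtree rooted at B contains: A, B
Count = 2

Answer: 2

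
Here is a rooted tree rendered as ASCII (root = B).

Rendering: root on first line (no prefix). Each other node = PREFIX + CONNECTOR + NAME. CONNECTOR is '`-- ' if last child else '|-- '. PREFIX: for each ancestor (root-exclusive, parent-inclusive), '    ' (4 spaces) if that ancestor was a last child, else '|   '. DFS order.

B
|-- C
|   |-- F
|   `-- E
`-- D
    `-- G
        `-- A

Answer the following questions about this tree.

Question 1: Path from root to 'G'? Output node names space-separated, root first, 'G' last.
Walk down from root: B -> D -> G

Answer: B D G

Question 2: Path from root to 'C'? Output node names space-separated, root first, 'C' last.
Answer: B C

Derivation:
Walk down from root: B -> C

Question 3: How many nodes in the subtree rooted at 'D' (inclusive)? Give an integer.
Subtree rooted at D contains: A, D, G
Count = 3

Answer: 3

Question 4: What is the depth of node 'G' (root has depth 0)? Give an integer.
Path from root to G: B -> D -> G
Depth = number of edges = 2

Answer: 2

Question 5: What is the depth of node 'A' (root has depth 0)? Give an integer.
Path from root to A: B -> D -> G -> A
Depth = number of edges = 3

Answer: 3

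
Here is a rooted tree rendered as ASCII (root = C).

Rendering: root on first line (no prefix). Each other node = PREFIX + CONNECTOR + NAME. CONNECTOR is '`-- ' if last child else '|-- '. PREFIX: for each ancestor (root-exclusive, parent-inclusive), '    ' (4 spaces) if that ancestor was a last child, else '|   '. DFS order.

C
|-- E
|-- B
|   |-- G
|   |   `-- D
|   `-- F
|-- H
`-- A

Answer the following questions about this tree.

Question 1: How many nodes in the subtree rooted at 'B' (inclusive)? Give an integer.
Answer: 4

Derivation:
Subtree rooted at B contains: B, D, F, G
Count = 4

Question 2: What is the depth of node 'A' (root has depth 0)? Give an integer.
Answer: 1

Derivation:
Path from root to A: C -> A
Depth = number of edges = 1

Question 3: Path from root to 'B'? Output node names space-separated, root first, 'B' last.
Walk down from root: C -> B

Answer: C B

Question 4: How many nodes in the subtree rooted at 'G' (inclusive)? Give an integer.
Subtree rooted at G contains: D, G
Count = 2

Answer: 2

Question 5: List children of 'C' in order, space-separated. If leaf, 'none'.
Node C's children (from adjacency): E, B, H, A

Answer: E B H A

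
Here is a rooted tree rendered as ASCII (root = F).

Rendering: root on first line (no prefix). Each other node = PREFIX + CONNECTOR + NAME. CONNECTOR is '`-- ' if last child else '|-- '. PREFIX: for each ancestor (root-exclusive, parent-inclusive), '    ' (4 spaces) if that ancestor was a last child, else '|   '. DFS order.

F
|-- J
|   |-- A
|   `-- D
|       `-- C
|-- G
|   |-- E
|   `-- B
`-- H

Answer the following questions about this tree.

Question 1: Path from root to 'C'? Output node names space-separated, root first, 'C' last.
Answer: F J D C

Derivation:
Walk down from root: F -> J -> D -> C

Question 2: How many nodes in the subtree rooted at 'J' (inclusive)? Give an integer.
Subtree rooted at J contains: A, C, D, J
Count = 4

Answer: 4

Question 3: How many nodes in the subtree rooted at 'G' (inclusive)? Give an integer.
Subtree rooted at G contains: B, E, G
Count = 3

Answer: 3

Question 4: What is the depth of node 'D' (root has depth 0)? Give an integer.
Answer: 2

Derivation:
Path from root to D: F -> J -> D
Depth = number of edges = 2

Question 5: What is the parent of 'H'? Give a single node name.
Scan adjacency: H appears as child of F

Answer: F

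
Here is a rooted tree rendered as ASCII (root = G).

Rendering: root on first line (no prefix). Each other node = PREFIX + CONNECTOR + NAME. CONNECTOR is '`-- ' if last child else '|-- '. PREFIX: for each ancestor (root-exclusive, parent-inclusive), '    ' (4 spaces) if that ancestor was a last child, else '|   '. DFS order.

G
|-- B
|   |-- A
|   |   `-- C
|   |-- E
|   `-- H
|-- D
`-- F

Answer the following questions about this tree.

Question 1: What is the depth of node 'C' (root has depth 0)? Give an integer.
Path from root to C: G -> B -> A -> C
Depth = number of edges = 3

Answer: 3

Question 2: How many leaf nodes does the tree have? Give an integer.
Leaves (nodes with no children): C, D, E, F, H

Answer: 5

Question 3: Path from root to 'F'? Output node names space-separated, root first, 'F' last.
Answer: G F

Derivation:
Walk down from root: G -> F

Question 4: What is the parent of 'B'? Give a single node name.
Scan adjacency: B appears as child of G

Answer: G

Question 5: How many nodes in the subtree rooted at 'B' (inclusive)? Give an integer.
Subtree rooted at B contains: A, B, C, E, H
Count = 5

Answer: 5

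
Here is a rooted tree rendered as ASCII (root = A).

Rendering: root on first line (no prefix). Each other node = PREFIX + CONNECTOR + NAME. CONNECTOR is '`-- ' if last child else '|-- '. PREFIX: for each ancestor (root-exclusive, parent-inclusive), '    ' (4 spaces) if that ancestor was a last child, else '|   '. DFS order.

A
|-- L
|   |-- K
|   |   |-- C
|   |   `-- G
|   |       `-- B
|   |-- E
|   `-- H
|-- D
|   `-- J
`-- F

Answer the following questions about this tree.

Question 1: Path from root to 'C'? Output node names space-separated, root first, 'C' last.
Answer: A L K C

Derivation:
Walk down from root: A -> L -> K -> C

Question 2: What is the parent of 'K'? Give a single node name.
Answer: L

Derivation:
Scan adjacency: K appears as child of L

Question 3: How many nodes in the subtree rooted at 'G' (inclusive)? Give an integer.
Answer: 2

Derivation:
Subtree rooted at G contains: B, G
Count = 2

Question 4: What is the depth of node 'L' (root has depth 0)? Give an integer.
Path from root to L: A -> L
Depth = number of edges = 1

Answer: 1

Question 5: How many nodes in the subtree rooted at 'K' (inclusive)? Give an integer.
Subtree rooted at K contains: B, C, G, K
Count = 4

Answer: 4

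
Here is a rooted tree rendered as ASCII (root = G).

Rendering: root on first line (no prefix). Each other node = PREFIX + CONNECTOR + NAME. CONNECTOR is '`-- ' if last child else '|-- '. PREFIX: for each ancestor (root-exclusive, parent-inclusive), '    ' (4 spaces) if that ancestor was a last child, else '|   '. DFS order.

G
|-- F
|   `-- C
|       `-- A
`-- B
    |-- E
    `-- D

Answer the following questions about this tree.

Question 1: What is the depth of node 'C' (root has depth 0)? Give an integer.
Path from root to C: G -> F -> C
Depth = number of edges = 2

Answer: 2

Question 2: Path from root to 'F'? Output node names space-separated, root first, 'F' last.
Walk down from root: G -> F

Answer: G F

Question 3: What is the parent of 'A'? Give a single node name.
Scan adjacency: A appears as child of C

Answer: C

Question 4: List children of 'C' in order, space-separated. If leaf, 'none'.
Answer: A

Derivation:
Node C's children (from adjacency): A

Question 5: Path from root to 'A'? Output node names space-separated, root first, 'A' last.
Answer: G F C A

Derivation:
Walk down from root: G -> F -> C -> A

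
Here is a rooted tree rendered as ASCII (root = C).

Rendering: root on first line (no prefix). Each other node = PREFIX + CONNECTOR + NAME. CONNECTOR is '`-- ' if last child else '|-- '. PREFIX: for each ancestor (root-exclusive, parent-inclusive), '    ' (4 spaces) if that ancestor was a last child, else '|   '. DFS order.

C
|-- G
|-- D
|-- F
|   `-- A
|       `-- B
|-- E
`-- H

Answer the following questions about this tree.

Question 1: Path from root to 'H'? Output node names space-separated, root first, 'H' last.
Walk down from root: C -> H

Answer: C H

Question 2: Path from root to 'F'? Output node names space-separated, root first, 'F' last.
Walk down from root: C -> F

Answer: C F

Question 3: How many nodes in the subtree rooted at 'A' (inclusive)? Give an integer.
Subtree rooted at A contains: A, B
Count = 2

Answer: 2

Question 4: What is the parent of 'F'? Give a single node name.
Scan adjacency: F appears as child of C

Answer: C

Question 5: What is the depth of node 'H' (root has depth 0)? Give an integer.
Answer: 1

Derivation:
Path from root to H: C -> H
Depth = number of edges = 1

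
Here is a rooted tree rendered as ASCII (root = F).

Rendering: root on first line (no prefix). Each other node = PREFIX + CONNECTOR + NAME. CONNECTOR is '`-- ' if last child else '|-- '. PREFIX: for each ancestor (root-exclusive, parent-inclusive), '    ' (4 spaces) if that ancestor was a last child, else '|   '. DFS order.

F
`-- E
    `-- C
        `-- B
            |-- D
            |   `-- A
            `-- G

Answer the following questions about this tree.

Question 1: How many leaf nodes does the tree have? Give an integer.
Answer: 2

Derivation:
Leaves (nodes with no children): A, G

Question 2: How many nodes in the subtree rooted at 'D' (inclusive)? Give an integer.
Answer: 2

Derivation:
Subtree rooted at D contains: A, D
Count = 2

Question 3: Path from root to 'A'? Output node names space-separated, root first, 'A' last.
Walk down from root: F -> E -> C -> B -> D -> A

Answer: F E C B D A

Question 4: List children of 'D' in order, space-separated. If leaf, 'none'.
Node D's children (from adjacency): A

Answer: A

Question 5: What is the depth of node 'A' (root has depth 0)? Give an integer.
Answer: 5

Derivation:
Path from root to A: F -> E -> C -> B -> D -> A
Depth = number of edges = 5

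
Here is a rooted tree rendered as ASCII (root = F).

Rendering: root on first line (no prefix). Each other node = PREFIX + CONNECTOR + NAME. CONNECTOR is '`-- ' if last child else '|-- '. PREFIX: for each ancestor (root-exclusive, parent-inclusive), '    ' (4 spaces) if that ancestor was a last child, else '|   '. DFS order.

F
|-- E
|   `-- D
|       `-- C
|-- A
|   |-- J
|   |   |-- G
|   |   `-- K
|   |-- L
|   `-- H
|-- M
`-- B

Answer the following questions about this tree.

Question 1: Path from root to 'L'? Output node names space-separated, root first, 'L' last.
Walk down from root: F -> A -> L

Answer: F A L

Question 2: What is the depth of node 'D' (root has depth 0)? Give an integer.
Path from root to D: F -> E -> D
Depth = number of edges = 2

Answer: 2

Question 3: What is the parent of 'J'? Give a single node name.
Scan adjacency: J appears as child of A

Answer: A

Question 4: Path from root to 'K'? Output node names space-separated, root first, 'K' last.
Walk down from root: F -> A -> J -> K

Answer: F A J K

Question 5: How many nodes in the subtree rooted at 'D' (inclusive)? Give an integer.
Answer: 2

Derivation:
Subtree rooted at D contains: C, D
Count = 2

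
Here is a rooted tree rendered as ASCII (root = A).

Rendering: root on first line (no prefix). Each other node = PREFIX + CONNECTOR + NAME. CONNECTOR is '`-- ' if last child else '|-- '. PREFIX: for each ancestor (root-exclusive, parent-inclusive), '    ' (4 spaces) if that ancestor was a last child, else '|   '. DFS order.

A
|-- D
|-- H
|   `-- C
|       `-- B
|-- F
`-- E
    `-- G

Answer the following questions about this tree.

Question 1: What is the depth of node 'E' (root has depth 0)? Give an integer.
Answer: 1

Derivation:
Path from root to E: A -> E
Depth = number of edges = 1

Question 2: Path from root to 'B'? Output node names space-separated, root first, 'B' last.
Answer: A H C B

Derivation:
Walk down from root: A -> H -> C -> B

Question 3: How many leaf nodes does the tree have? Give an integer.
Answer: 4

Derivation:
Leaves (nodes with no children): B, D, F, G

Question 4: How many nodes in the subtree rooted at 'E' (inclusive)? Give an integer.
Subtree rooted at E contains: E, G
Count = 2

Answer: 2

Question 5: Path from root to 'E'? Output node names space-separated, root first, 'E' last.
Answer: A E

Derivation:
Walk down from root: A -> E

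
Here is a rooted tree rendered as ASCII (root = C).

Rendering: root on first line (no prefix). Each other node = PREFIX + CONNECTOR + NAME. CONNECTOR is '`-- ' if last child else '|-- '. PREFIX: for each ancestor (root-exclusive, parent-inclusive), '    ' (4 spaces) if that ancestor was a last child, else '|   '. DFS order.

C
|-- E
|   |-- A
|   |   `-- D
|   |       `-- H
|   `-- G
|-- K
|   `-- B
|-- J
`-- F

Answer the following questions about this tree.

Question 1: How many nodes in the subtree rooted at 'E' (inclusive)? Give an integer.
Subtree rooted at E contains: A, D, E, G, H
Count = 5

Answer: 5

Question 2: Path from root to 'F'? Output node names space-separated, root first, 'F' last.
Walk down from root: C -> F

Answer: C F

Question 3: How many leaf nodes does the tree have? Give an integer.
Answer: 5

Derivation:
Leaves (nodes with no children): B, F, G, H, J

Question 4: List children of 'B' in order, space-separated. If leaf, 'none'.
Answer: none

Derivation:
Node B's children (from adjacency): (leaf)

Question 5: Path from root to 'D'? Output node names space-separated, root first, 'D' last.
Answer: C E A D

Derivation:
Walk down from root: C -> E -> A -> D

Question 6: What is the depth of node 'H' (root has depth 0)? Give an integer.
Path from root to H: C -> E -> A -> D -> H
Depth = number of edges = 4

Answer: 4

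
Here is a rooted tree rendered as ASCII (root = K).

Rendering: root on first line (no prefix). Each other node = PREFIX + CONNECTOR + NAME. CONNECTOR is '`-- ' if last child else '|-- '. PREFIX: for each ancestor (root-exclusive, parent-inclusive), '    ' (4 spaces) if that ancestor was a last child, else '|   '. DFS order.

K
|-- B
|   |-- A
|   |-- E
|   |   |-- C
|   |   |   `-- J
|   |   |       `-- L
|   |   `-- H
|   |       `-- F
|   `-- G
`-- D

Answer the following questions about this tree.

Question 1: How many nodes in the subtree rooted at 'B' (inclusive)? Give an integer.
Answer: 9

Derivation:
Subtree rooted at B contains: A, B, C, E, F, G, H, J, L
Count = 9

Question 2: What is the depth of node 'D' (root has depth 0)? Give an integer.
Path from root to D: K -> D
Depth = number of edges = 1

Answer: 1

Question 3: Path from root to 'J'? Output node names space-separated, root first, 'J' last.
Answer: K B E C J

Derivation:
Walk down from root: K -> B -> E -> C -> J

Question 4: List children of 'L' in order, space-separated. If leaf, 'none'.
Node L's children (from adjacency): (leaf)

Answer: none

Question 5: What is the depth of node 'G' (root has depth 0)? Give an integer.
Path from root to G: K -> B -> G
Depth = number of edges = 2

Answer: 2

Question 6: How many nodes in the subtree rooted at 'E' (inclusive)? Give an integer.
Answer: 6

Derivation:
Subtree rooted at E contains: C, E, F, H, J, L
Count = 6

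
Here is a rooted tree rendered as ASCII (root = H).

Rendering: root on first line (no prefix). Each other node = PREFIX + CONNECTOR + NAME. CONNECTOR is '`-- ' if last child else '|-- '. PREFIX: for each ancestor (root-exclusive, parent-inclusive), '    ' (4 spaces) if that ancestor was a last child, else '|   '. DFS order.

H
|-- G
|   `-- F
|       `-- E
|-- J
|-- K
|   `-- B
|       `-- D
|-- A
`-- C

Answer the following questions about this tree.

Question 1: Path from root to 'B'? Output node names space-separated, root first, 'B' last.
Answer: H K B

Derivation:
Walk down from root: H -> K -> B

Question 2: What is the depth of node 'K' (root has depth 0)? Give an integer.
Answer: 1

Derivation:
Path from root to K: H -> K
Depth = number of edges = 1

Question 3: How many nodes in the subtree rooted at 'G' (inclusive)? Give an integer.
Subtree rooted at G contains: E, F, G
Count = 3

Answer: 3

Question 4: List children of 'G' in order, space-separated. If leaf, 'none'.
Node G's children (from adjacency): F

Answer: F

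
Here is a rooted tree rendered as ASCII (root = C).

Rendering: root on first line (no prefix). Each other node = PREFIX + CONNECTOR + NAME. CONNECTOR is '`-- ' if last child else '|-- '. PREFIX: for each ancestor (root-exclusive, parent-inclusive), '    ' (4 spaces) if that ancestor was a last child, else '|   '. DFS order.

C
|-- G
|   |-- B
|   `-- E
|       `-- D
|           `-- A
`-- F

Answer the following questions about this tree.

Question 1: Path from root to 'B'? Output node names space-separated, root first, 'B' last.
Walk down from root: C -> G -> B

Answer: C G B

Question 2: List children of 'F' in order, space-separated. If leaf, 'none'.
Node F's children (from adjacency): (leaf)

Answer: none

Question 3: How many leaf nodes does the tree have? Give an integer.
Answer: 3

Derivation:
Leaves (nodes with no children): A, B, F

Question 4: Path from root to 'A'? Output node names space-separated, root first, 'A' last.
Walk down from root: C -> G -> E -> D -> A

Answer: C G E D A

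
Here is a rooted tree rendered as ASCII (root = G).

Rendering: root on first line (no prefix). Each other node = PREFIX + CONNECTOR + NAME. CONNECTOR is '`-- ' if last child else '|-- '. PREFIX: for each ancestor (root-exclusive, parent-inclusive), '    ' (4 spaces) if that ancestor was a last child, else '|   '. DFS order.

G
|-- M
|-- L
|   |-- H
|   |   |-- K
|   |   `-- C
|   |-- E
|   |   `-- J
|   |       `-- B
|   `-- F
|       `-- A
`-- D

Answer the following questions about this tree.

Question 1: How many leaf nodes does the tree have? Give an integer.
Leaves (nodes with no children): A, B, C, D, K, M

Answer: 6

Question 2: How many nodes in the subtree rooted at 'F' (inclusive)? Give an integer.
Subtree rooted at F contains: A, F
Count = 2

Answer: 2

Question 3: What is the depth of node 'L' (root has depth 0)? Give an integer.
Path from root to L: G -> L
Depth = number of edges = 1

Answer: 1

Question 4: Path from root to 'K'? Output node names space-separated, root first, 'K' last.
Walk down from root: G -> L -> H -> K

Answer: G L H K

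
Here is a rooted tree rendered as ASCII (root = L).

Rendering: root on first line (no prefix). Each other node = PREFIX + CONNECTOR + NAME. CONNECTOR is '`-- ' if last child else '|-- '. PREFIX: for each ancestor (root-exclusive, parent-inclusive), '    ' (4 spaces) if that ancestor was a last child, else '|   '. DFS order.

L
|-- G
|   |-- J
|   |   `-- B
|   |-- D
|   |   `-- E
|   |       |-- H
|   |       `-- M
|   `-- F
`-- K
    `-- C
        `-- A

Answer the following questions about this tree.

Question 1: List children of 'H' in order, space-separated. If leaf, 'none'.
Node H's children (from adjacency): (leaf)

Answer: none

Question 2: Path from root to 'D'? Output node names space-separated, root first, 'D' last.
Answer: L G D

Derivation:
Walk down from root: L -> G -> D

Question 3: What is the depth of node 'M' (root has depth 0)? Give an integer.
Answer: 4

Derivation:
Path from root to M: L -> G -> D -> E -> M
Depth = number of edges = 4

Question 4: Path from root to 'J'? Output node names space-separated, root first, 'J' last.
Walk down from root: L -> G -> J

Answer: L G J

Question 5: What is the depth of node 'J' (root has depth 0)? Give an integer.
Path from root to J: L -> G -> J
Depth = number of edges = 2

Answer: 2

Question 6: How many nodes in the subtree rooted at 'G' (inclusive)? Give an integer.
Subtree rooted at G contains: B, D, E, F, G, H, J, M
Count = 8

Answer: 8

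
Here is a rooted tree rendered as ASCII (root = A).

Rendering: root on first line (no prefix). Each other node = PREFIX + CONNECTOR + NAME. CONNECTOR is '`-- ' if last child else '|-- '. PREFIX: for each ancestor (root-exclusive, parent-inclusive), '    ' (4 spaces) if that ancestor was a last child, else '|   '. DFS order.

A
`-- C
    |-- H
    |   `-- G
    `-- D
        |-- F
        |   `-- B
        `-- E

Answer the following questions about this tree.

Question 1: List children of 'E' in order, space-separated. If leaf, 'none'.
Answer: none

Derivation:
Node E's children (from adjacency): (leaf)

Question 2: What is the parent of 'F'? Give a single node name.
Scan adjacency: F appears as child of D

Answer: D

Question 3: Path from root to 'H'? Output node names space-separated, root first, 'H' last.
Walk down from root: A -> C -> H

Answer: A C H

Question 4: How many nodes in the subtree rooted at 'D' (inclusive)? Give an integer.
Answer: 4

Derivation:
Subtree rooted at D contains: B, D, E, F
Count = 4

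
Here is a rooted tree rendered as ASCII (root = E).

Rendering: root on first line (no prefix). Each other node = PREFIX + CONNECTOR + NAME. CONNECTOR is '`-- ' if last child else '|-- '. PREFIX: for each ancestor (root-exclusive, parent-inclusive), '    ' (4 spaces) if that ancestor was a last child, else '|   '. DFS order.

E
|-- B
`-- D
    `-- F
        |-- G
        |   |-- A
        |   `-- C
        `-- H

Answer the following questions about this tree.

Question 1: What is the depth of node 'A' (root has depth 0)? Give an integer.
Answer: 4

Derivation:
Path from root to A: E -> D -> F -> G -> A
Depth = number of edges = 4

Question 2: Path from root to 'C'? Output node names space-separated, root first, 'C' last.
Answer: E D F G C

Derivation:
Walk down from root: E -> D -> F -> G -> C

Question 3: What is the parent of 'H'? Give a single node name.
Scan adjacency: H appears as child of F

Answer: F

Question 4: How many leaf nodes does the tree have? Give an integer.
Answer: 4

Derivation:
Leaves (nodes with no children): A, B, C, H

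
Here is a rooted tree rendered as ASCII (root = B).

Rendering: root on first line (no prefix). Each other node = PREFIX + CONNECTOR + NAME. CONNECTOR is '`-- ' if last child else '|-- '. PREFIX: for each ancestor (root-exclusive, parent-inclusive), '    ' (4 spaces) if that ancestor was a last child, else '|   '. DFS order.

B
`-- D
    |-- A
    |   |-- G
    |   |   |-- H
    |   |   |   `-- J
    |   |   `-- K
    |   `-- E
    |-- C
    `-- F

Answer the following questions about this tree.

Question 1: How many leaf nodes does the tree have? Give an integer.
Leaves (nodes with no children): C, E, F, J, K

Answer: 5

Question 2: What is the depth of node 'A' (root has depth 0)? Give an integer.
Path from root to A: B -> D -> A
Depth = number of edges = 2

Answer: 2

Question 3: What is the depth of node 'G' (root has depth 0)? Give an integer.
Path from root to G: B -> D -> A -> G
Depth = number of edges = 3

Answer: 3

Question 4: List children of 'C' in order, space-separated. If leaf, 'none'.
Node C's children (from adjacency): (leaf)

Answer: none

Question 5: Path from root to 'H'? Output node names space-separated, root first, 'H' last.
Answer: B D A G H

Derivation:
Walk down from root: B -> D -> A -> G -> H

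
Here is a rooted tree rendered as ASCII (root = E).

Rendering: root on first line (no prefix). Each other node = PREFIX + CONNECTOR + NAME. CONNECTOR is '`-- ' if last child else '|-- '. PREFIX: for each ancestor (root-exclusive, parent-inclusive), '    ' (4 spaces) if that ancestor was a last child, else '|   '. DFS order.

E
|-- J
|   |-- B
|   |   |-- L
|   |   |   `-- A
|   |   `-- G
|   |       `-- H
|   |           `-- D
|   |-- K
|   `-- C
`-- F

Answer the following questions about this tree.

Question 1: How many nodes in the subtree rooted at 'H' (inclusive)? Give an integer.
Answer: 2

Derivation:
Subtree rooted at H contains: D, H
Count = 2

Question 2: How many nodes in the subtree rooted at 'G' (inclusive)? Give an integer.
Subtree rooted at G contains: D, G, H
Count = 3

Answer: 3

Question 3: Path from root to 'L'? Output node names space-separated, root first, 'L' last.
Answer: E J B L

Derivation:
Walk down from root: E -> J -> B -> L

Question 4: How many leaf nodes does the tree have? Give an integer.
Answer: 5

Derivation:
Leaves (nodes with no children): A, C, D, F, K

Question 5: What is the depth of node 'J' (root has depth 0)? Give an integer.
Answer: 1

Derivation:
Path from root to J: E -> J
Depth = number of edges = 1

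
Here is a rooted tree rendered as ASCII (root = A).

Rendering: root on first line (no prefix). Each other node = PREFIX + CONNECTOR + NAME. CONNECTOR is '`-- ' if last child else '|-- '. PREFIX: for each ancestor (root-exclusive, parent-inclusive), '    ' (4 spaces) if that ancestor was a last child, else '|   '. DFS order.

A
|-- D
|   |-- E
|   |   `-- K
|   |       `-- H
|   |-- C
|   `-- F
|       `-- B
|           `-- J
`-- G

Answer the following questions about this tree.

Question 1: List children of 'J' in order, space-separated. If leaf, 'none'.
Node J's children (from adjacency): (leaf)

Answer: none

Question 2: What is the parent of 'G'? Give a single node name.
Answer: A

Derivation:
Scan adjacency: G appears as child of A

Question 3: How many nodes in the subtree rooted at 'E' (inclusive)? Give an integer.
Answer: 3

Derivation:
Subtree rooted at E contains: E, H, K
Count = 3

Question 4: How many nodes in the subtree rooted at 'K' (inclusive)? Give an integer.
Subtree rooted at K contains: H, K
Count = 2

Answer: 2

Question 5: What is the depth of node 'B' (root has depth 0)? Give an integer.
Path from root to B: A -> D -> F -> B
Depth = number of edges = 3

Answer: 3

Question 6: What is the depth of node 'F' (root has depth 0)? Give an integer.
Answer: 2

Derivation:
Path from root to F: A -> D -> F
Depth = number of edges = 2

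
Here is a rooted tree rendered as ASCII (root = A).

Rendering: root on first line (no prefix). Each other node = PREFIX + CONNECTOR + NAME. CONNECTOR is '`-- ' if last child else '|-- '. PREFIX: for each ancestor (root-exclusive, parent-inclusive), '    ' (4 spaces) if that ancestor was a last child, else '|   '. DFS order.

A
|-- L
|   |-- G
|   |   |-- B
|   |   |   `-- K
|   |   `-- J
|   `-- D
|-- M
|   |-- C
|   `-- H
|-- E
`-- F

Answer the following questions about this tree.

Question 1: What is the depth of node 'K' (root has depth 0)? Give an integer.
Path from root to K: A -> L -> G -> B -> K
Depth = number of edges = 4

Answer: 4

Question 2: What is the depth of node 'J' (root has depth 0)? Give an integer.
Path from root to J: A -> L -> G -> J
Depth = number of edges = 3

Answer: 3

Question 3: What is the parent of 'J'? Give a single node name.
Answer: G

Derivation:
Scan adjacency: J appears as child of G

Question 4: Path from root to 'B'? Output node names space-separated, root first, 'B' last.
Walk down from root: A -> L -> G -> B

Answer: A L G B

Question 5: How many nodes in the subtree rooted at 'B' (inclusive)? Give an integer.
Subtree rooted at B contains: B, K
Count = 2

Answer: 2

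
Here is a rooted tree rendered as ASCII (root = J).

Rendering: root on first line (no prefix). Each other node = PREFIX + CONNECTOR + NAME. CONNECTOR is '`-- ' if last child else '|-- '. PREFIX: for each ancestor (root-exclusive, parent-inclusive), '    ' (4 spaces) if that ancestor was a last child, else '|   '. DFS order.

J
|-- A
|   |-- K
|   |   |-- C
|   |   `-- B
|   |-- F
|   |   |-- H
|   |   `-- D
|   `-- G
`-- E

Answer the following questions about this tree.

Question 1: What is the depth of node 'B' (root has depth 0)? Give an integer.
Path from root to B: J -> A -> K -> B
Depth = number of edges = 3

Answer: 3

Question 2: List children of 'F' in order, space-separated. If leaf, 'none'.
Answer: H D

Derivation:
Node F's children (from adjacency): H, D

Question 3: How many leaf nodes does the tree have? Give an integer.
Leaves (nodes with no children): B, C, D, E, G, H

Answer: 6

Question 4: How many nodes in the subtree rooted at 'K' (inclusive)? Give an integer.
Subtree rooted at K contains: B, C, K
Count = 3

Answer: 3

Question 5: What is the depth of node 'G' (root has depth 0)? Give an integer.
Answer: 2

Derivation:
Path from root to G: J -> A -> G
Depth = number of edges = 2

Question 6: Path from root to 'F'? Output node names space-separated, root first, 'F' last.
Answer: J A F

Derivation:
Walk down from root: J -> A -> F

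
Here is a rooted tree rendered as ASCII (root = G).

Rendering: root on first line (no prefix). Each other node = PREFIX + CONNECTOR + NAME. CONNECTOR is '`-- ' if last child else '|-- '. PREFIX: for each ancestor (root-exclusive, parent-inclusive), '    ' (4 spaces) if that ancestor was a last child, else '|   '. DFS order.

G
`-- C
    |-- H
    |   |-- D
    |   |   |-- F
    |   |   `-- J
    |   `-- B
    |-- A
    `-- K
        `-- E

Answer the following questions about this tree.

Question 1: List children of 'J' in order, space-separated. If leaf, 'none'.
Node J's children (from adjacency): (leaf)

Answer: none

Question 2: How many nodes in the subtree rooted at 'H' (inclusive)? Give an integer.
Answer: 5

Derivation:
Subtree rooted at H contains: B, D, F, H, J
Count = 5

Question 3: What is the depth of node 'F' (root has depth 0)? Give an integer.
Path from root to F: G -> C -> H -> D -> F
Depth = number of edges = 4

Answer: 4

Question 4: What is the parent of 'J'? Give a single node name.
Answer: D

Derivation:
Scan adjacency: J appears as child of D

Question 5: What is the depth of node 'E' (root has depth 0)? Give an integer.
Answer: 3

Derivation:
Path from root to E: G -> C -> K -> E
Depth = number of edges = 3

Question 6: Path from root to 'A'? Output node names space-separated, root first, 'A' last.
Answer: G C A

Derivation:
Walk down from root: G -> C -> A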